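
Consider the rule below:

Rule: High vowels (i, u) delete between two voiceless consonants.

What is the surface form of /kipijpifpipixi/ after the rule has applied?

/i/ is a high vowel flanked by voiceless consonants /k/ and /p/, so it deletes.
/i/ is a high vowel flanked by voiceless consonants /p/ and /f/, so it deletes.
/i/ is a high vowel flanked by voiceless consonants /p/ and /p/, so it deletes.
/i/ is a high vowel flanked by voiceless consonants /p/ and /x/, so it deletes.
The other instances of /i/ do not occur in the required environment and remain unchanged.
Surface form: [kpijpfppxi].

kpijpfppxi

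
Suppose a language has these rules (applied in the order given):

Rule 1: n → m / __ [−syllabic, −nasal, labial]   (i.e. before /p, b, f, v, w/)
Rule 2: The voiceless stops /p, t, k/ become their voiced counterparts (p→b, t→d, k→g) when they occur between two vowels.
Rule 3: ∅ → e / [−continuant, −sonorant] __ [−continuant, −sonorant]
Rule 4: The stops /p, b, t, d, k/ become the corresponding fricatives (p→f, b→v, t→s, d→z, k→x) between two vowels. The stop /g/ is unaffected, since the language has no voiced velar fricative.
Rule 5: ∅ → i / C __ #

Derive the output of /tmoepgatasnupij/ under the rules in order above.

Rule 1 (nasal place assimilation): no segment meets the environment; /tmoepgatasnupij/ is unchanged.
Rule 2 (intervocalic voicing): /t/ is a voiceless stop between vowels /a/ and /a/, so it voices to [d]. /p/ is a voiceless stop between vowels /u/ and /i/, so it voices to [b]. /tmoepgatasnupij/ → tmoepgadasnubij.
Rule 3 (stop-cluster e-epenthesis): /p/ and /g/ form a stop–stop cluster, so [e] is inserted between them. /tmoepgadasnubij/ → tmoepegadasnubij.
Rule 4 (intervocalic spirantization): /p/ is a stop between vowels /e/ and /e/, so it spirantizes to the fricative [f]. /d/ is a stop between vowels /a/ and /a/, so it spirantizes to the fricative [z]. /b/ is a stop between vowels /u/ and /i/, so it spirantizes to the fricative [v]. /tmoepegadasnubij/ → tmoefegazasnuvij.
Rule 5 (final i-epenthesis): the form ends in the consonant /j/, so [i] is inserted word-finally. /tmoefegazasnuvij/ → tmoefegazasnuviji.

tmoefegazasnuviji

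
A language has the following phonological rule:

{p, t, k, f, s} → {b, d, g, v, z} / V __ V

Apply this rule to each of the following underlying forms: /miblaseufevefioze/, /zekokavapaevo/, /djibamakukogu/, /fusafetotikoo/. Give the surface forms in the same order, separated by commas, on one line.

miblazeuvevevioze, zegogavabaevo, djibamagugogu, fuzavedodigoo

/miblaseufevefioze/: /s/ is a voiceless obstruent between vowels /a/ and /e/, so it voices to [z]. /f/ is a voiceless obstruent between vowels /u/ and /e/, so it voices to [v]. /f/ is a voiceless obstruent between vowels /e/ and /i/, so it voices to [v]. → [miblazeuvevevioze].
/zekokavapaevo/: /k/ is a voiceless obstruent between vowels /e/ and /o/, so it voices to [g]. /k/ is a voiceless obstruent between vowels /o/ and /a/, so it voices to [g]. /p/ is a voiceless obstruent between vowels /a/ and /a/, so it voices to [b]. → [zegogavabaevo].
/djibamakukogu/: /k/ is a voiceless obstruent between vowels /a/ and /u/, so it voices to [g]. /k/ is a voiceless obstruent between vowels /u/ and /o/, so it voices to [g]. → [djibamagugogu].
/fusafetotikoo/: /s/ is a voiceless obstruent between vowels /u/ and /a/, so it voices to [z]. /f/ is a voiceless obstruent between vowels /a/ and /e/, so it voices to [v]. /t/ is a voiceless obstruent between vowels /e/ and /o/, so it voices to [d]. /t/ is a voiceless obstruent between vowels /o/ and /i/, so it voices to [d]. /k/ is a voiceless obstruent between vowels /i/ and /o/, so it voices to [g]. → [fuzavedodigoo].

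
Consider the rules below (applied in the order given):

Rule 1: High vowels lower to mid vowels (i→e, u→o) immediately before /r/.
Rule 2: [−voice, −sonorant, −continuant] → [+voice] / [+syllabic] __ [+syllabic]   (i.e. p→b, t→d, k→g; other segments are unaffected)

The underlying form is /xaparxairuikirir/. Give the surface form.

Rule 1 (pre-rhotic lowering): /i/ is a high vowel immediately before /r/, so it lowers to [e]. /i/ is a high vowel immediately before /r/, so it lowers to [e]. /i/ is a high vowel immediately before /r/, so it lowers to [e]. /xaparxairuikirir/ → xaparxaeruikerer.
Rule 2 (intervocalic voicing): /p/ is a voiceless stop between vowels /a/ and /a/, so it voices to [b]. /k/ is a voiceless stop between vowels /i/ and /e/, so it voices to [g]. /xaparxaeruikerer/ → xabarxaeruigerer.

xabarxaeruigerer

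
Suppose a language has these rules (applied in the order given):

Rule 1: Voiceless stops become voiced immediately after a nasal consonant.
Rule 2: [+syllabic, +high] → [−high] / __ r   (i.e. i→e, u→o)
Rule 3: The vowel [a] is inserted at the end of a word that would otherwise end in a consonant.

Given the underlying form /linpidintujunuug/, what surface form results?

Rule 1 (post-nasal voicing): /p/ is a voiceless stop immediately after the nasal /n/, so it voices to [b]. /t/ is a voiceless stop immediately after the nasal /n/, so it voices to [d]. /linpidintujunuug/ → linbidindujunuug.
Rule 2 (pre-rhotic lowering): no segment meets the environment; /linbidindujunuug/ is unchanged.
Rule 3 (final a-epenthesis): the form ends in the consonant /g/, so [a] is inserted word-finally. /linbidindujunuug/ → linbidindujunuuga.

linbidindujunuuga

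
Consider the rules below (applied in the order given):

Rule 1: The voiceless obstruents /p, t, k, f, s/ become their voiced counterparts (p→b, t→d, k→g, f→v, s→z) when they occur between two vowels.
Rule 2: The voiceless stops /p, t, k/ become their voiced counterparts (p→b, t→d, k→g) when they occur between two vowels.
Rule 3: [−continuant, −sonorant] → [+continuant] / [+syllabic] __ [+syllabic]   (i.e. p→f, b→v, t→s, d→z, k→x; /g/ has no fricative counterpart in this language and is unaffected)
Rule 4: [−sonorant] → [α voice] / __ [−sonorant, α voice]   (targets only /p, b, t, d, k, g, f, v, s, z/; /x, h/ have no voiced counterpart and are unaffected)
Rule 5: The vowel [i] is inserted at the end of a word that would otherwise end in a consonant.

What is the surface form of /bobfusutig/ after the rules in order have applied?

bopfuzuzigi

Rule 1 (intervocalic voicing): /s/ is a voiceless obstruent between vowels /u/ and /u/, so it voices to [z]. /t/ is a voiceless obstruent between vowels /u/ and /i/, so it voices to [d]. /bobfusutig/ → bobfuzudig.
Rule 2 (intervocalic voicing): no segment meets the environment; /bobfuzudig/ is unchanged.
Rule 3 (intervocalic spirantization): /d/ is a stop between vowels /u/ and /i/, so it spirantizes to the fricative [z]. /bobfuzudig/ → bobfuzuzig.
Rule 4 (regressive voicing assimilation): /b/ precedes the voiceless obstruent /f/, so it devoices to [p] by assimilation. /bobfuzuzig/ → bopfuzuzig.
Rule 5 (final i-epenthesis): the form ends in the consonant /g/, so [i] is inserted word-finally. /bopfuzuzig/ → bopfuzuzigi.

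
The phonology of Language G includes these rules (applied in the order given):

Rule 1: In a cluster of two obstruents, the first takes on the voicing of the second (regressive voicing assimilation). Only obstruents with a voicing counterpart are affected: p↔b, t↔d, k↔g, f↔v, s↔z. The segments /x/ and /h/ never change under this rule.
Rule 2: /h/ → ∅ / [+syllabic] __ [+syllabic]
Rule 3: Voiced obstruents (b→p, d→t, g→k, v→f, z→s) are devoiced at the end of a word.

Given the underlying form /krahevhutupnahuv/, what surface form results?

kraefhutupnauf

Rule 1 (regressive voicing assimilation): /v/ precedes the voiceless obstruent /h/, so it devoices to [f] by assimilation. /krahevhutupnahuv/ → krahefhutupnahuv.
Rule 2 (intervocalic h-deletion): /h/ occurs between vowels /a/ and /e/, so it deletes. /h/ occurs between vowels /a/ and /u/, so it deletes. /krahefhutupnahuv/ → kraefhutupnauv.
Rule 3 (final devoicing): /v/ is a voiced obstruent in word-final position, so it devoices to [f]. /kraefhutupnauv/ → kraefhutupnauf.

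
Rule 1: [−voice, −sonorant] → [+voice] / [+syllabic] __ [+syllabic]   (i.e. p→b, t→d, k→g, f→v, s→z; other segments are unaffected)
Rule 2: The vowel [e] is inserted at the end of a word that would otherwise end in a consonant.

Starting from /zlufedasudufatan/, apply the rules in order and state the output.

zluvedazuduvadane

Rule 1 (intervocalic voicing): /f/ is a voiceless obstruent between vowels /u/ and /e/, so it voices to [v]. /s/ is a voiceless obstruent between vowels /a/ and /u/, so it voices to [z]. /f/ is a voiceless obstruent between vowels /u/ and /a/, so it voices to [v]. /t/ is a voiceless obstruent between vowels /a/ and /a/, so it voices to [d]. /zlufedasudufatan/ → zluvedazuduvadan.
Rule 2 (final e-epenthesis): the form ends in the consonant /n/, so [e] is inserted word-finally. /zluvedazuduvadan/ → zluvedazuduvadane.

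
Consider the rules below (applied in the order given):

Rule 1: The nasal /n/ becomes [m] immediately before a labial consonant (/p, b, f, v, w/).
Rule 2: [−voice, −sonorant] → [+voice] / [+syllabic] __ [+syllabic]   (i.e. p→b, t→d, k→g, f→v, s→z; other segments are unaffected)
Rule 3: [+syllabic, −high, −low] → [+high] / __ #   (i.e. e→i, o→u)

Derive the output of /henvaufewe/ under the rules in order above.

hemvauvewi

Rule 1 (nasal place assimilation): /n/ precedes the labial consonant /v/, so it assimilates in place to [m]. /henvaufewe/ → hemvaufewe.
Rule 2 (intervocalic voicing): /f/ is a voiceless obstruent between vowels /u/ and /e/, so it voices to [v]. /hemvaufewe/ → hemvauvewe.
Rule 3 (final vowel raising): /e/ is a mid vowel in word-final position, so it raises to [i]. /hemvauvewe/ → hemvauvewi.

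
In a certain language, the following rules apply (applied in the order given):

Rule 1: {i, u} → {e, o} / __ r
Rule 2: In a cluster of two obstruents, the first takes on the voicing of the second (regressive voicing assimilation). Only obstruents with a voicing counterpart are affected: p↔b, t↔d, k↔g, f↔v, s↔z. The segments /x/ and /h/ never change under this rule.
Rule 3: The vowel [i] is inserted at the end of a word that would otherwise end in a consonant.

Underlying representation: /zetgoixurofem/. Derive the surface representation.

Rule 1 (pre-rhotic lowering): /u/ is a high vowel immediately before /r/, so it lowers to [o]. /zetgoixurofem/ → zetgoixorofem.
Rule 2 (regressive voicing assimilation): /t/ precedes the voiced obstruent /g/, so it voices to [d] by assimilation. /zetgoixorofem/ → zedgoixorofem.
Rule 3 (final i-epenthesis): the form ends in the consonant /m/, so [i] is inserted word-finally. /zedgoixorofem/ → zedgoixorofemi.

zedgoixorofemi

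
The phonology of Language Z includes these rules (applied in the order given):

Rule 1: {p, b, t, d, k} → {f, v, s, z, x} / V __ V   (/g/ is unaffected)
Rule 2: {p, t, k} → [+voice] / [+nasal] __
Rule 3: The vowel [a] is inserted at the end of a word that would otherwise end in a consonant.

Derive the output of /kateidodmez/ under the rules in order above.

Rule 1 (intervocalic spirantization): /t/ is a stop between vowels /a/ and /e/, so it spirantizes to the fricative [s]. /d/ is a stop between vowels /i/ and /o/, so it spirantizes to the fricative [z]. /kateidodmez/ → kaseizodmez.
Rule 2 (post-nasal voicing): no segment meets the environment; /kaseizodmez/ is unchanged.
Rule 3 (final a-epenthesis): the form ends in the consonant /z/, so [a] is inserted word-finally. /kaseizodmez/ → kaseizodmeza.

kaseizodmeza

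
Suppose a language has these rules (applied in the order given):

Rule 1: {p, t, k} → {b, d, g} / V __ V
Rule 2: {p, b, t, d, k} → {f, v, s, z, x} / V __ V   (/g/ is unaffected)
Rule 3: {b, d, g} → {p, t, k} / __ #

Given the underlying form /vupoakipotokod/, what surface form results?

vuvoagivozogot

Rule 1 (intervocalic voicing): /p/ is a voiceless stop between vowels /u/ and /o/, so it voices to [b]. /k/ is a voiceless stop between vowels /a/ and /i/, so it voices to [g]. /p/ is a voiceless stop between vowels /i/ and /o/, so it voices to [b]. /t/ is a voiceless stop between vowels /o/ and /o/, so it voices to [d]. /k/ is a voiceless stop between vowels /o/ and /o/, so it voices to [g]. /vupoakipotokod/ → vuboagibodogod.
Rule 2 (intervocalic spirantization): /b/ is a stop between vowels /u/ and /o/, so it spirantizes to the fricative [v]. /b/ is a stop between vowels /i/ and /o/, so it spirantizes to the fricative [v]. /d/ is a stop between vowels /o/ and /o/, so it spirantizes to the fricative [z]. /vuboagibodogod/ → vuvoagivozogod.
Rule 3 (final devoicing): /d/ is a voiced stop in word-final position, so it devoices to [t]. /vuvoagivozogod/ → vuvoagivozogot.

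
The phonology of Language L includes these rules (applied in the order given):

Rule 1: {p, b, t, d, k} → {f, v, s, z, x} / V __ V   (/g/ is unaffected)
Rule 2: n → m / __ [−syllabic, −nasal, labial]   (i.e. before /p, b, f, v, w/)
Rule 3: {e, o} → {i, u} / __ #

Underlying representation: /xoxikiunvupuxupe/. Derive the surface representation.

Rule 1 (intervocalic spirantization): /k/ is a stop between vowels /i/ and /i/, so it spirantizes to the fricative [x]. /p/ is a stop between vowels /u/ and /u/, so it spirantizes to the fricative [f]. /p/ is a stop between vowels /u/ and /e/, so it spirantizes to the fricative [f]. /xoxikiunvupuxupe/ → xoxixiunvufuxufe.
Rule 2 (nasal place assimilation): /n/ precedes the labial consonant /v/, so it assimilates in place to [m]. /xoxixiunvufuxufe/ → xoxixiumvufuxufe.
Rule 3 (final vowel raising): /e/ is a mid vowel in word-final position, so it raises to [i]. /xoxixiumvufuxufe/ → xoxixiumvufuxufi.

xoxixiumvufuxufi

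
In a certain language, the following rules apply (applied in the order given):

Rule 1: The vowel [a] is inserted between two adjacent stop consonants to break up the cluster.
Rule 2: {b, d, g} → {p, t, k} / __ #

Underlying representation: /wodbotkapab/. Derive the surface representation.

wodabotakapap

Rule 1 (stop-cluster a-epenthesis): /d/ and /b/ form a stop–stop cluster, so [a] is inserted between them. /t/ and /k/ form a stop–stop cluster, so [a] is inserted between them. /wodbotkapab/ → wodabotakapab.
Rule 2 (final devoicing): /b/ is a voiced stop in word-final position, so it devoices to [p]. /wodabotakapab/ → wodabotakapap.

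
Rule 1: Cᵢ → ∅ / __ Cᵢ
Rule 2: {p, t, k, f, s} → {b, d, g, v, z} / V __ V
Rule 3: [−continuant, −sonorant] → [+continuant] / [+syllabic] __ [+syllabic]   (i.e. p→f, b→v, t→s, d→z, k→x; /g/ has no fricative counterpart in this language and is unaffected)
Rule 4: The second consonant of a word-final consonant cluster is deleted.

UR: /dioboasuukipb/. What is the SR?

diovoazuugip

Rule 1 (degemination): no segment meets the environment; /dioboasuukipb/ is unchanged.
Rule 2 (intervocalic voicing): /s/ is a voiceless obstruent between vowels /a/ and /u/, so it voices to [z]. /k/ is a voiceless obstruent between vowels /u/ and /i/, so it voices to [g]. /dioboasuukipb/ → dioboazuugipb.
Rule 3 (intervocalic spirantization): /b/ is a stop between vowels /o/ and /o/, so it spirantizes to the fricative [v]. /dioboazuugipb/ → diovoazuugipb.
Rule 4 (final cluster simplification): /b/ is the second consonant of a word-final cluster /pb/, so it deletes. /diovoazuugipb/ → diovoazuugip.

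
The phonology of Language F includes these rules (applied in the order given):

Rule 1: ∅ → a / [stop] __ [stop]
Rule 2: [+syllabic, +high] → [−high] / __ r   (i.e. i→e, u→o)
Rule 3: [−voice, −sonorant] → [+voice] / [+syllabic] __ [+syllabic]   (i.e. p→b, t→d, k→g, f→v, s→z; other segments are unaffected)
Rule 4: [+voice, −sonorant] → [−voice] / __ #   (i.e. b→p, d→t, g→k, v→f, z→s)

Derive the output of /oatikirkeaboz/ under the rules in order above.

Rule 1 (stop-cluster a-epenthesis): no segment meets the environment; /oatikirkeaboz/ is unchanged.
Rule 2 (pre-rhotic lowering): /i/ is a high vowel immediately before /r/, so it lowers to [e]. /oatikirkeaboz/ → oatikerkeaboz.
Rule 3 (intervocalic voicing): /t/ is a voiceless obstruent between vowels /a/ and /i/, so it voices to [d]. /k/ is a voiceless obstruent between vowels /i/ and /e/, so it voices to [g]. /oatikerkeaboz/ → oadigerkeaboz.
Rule 4 (final devoicing): /z/ is a voiced obstruent in word-final position, so it devoices to [s]. /oadigerkeaboz/ → oadigerkeabos.

oadigerkeabos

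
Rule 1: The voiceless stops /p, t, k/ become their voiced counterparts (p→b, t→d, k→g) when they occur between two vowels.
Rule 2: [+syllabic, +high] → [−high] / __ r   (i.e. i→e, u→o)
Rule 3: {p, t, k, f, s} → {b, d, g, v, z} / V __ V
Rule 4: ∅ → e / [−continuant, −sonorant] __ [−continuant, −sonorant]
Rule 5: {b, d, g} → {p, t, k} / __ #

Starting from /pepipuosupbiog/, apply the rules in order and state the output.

Rule 1 (intervocalic voicing): /p/ is a voiceless stop between vowels /e/ and /i/, so it voices to [b]. /p/ is a voiceless stop between vowels /i/ and /u/, so it voices to [b]. /pepipuosupbiog/ → pebibuosupbiog.
Rule 2 (pre-rhotic lowering): no segment meets the environment; /pebibuosupbiog/ is unchanged.
Rule 3 (intervocalic voicing): /s/ is a voiceless obstruent between vowels /o/ and /u/, so it voices to [z]. /pebibuosupbiog/ → pebibuozupbiog.
Rule 4 (stop-cluster e-epenthesis): /p/ and /b/ form a stop–stop cluster, so [e] is inserted between them. /pebibuozupbiog/ → pebibuozupebiog.
Rule 5 (final devoicing): /g/ is a voiced stop in word-final position, so it devoices to [k]. /pebibuozupebiog/ → pebibuozupebiok.

pebibuozupebiok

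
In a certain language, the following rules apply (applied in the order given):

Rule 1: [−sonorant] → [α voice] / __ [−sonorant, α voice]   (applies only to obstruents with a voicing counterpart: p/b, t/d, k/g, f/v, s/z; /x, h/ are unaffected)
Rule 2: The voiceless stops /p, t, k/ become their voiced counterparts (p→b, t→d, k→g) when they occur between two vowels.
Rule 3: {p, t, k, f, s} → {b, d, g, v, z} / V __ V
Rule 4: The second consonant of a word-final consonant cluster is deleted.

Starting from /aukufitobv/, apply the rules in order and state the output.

Rule 1 (regressive voicing assimilation): no segment meets the environment; /aukufitobv/ is unchanged.
Rule 2 (intervocalic voicing): /k/ is a voiceless stop between vowels /u/ and /u/, so it voices to [g]. /t/ is a voiceless stop between vowels /i/ and /o/, so it voices to [d]. /aukufitobv/ → augufidobv.
Rule 3 (intervocalic voicing): /f/ is a voiceless obstruent between vowels /u/ and /i/, so it voices to [v]. /augufidobv/ → auguvidobv.
Rule 4 (final cluster simplification): /v/ is the second consonant of a word-final cluster /bv/, so it deletes. /auguvidobv/ → auguvidob.

auguvidob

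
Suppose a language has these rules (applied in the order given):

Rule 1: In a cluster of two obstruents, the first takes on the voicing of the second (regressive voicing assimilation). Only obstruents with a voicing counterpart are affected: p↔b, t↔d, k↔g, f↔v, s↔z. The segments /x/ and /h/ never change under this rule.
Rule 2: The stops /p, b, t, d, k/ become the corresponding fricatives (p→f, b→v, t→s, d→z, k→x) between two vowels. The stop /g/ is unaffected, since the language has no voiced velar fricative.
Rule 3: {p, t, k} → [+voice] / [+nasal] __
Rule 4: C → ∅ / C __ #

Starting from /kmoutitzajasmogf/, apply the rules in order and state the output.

kmousidzajasmok

Rule 1 (regressive voicing assimilation): /t/ precedes the voiced obstruent /z/, so it voices to [d] by assimilation. /g/ precedes the voiceless obstruent /f/, so it devoices to [k] by assimilation. /kmoutitzajasmogf/ → kmoutidzajasmokf.
Rule 2 (intervocalic spirantization): /t/ is a stop between vowels /u/ and /i/, so it spirantizes to the fricative [s]. /kmoutidzajasmokf/ → kmousidzajasmokf.
Rule 3 (post-nasal voicing): no segment meets the environment; /kmousidzajasmokf/ is unchanged.
Rule 4 (final cluster simplification): /f/ is the second consonant of a word-final cluster /kf/, so it deletes. /kmousidzajasmokf/ → kmousidzajasmok.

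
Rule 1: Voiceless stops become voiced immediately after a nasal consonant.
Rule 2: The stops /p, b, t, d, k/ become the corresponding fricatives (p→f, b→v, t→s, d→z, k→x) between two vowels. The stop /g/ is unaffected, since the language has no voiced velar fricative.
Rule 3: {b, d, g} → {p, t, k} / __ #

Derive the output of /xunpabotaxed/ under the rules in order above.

Rule 1 (post-nasal voicing): /p/ is a voiceless stop immediately after the nasal /n/, so it voices to [b]. /xunpabotaxed/ → xunbabotaxed.
Rule 2 (intervocalic spirantization): /b/ is a stop between vowels /a/ and /o/, so it spirantizes to the fricative [v]. /t/ is a stop between vowels /o/ and /a/, so it spirantizes to the fricative [s]. /xunbabotaxed/ → xunbavosaxed.
Rule 3 (final devoicing): /d/ is a voiced stop in word-final position, so it devoices to [t]. /xunbavosaxed/ → xunbavosaxet.

xunbavosaxet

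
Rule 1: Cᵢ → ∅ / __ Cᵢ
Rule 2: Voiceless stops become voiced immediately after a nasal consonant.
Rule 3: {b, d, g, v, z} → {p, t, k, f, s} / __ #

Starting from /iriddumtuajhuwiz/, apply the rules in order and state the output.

Rule 1 (degemination): /dd/ is a geminate; the first /d/ deletes. /iriddumtuajhuwiz/ → iridumtuajhuwiz.
Rule 2 (post-nasal voicing): /t/ is a voiceless stop immediately after the nasal /m/, so it voices to [d]. /iridumtuajhuwiz/ → iridumduajhuwiz.
Rule 3 (final devoicing): /z/ is a voiced obstruent in word-final position, so it devoices to [s]. /iridumduajhuwiz/ → iridumduajhuwis.

iridumduajhuwis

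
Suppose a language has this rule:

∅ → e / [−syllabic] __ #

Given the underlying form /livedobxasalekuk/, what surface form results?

the form ends in the consonant /k/, so [e] is inserted word-finally.
Surface form: [livedobxasalekuke].

livedobxasalekuke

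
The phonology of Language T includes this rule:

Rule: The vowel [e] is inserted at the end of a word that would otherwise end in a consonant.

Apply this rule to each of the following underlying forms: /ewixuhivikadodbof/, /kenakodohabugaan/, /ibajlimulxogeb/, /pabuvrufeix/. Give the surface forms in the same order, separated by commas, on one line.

/ewixuhivikadodbof/: the form ends in the consonant /f/, so [e] is inserted word-finally. → [ewixuhivikadodbofe].
/kenakodohabugaan/: the form ends in the consonant /n/, so [e] is inserted word-finally. → [kenakodohabugaane].
/ibajlimulxogeb/: the form ends in the consonant /b/, so [e] is inserted word-finally. → [ibajlimulxogebe].
/pabuvrufeix/: the form ends in the consonant /x/, so [e] is inserted word-finally. → [pabuvrufeixe].

ewixuhivikadodbofe, kenakodohabugaane, ibajlimulxogebe, pabuvrufeixe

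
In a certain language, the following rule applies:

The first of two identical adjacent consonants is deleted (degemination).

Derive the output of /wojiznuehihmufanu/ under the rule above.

No segment of /wojiznuehihmufanu/ meets the structural description of the rule, so the form surfaces unchanged.

wojiznuehihmufanu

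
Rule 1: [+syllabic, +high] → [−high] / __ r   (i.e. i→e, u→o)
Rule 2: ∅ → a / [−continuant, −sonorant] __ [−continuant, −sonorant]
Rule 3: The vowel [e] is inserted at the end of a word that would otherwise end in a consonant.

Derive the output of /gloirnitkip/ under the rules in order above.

Rule 1 (pre-rhotic lowering): /i/ is a high vowel immediately before /r/, so it lowers to [e]. /gloirnitkip/ → gloernitkip.
Rule 2 (stop-cluster a-epenthesis): /t/ and /k/ form a stop–stop cluster, so [a] is inserted between them. /gloernitkip/ → gloernitakip.
Rule 3 (final e-epenthesis): the form ends in the consonant /p/, so [e] is inserted word-finally. /gloernitakip/ → gloernitakipe.

gloernitakipe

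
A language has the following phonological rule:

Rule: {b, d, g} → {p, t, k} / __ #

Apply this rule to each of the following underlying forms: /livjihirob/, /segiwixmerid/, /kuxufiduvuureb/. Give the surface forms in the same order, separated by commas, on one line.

/livjihirob/: /b/ is a voiced stop in word-final position, so it devoices to [p]. → [livjihirop].
/segiwixmerid/: /d/ is a voiced stop in word-final position, so it devoices to [t]. → [segiwixmerit].
/kuxufiduvuureb/: /b/ is a voiced stop in word-final position, so it devoices to [p]. → [kuxufiduvuurep].

livjihirop, segiwixmerit, kuxufiduvuurep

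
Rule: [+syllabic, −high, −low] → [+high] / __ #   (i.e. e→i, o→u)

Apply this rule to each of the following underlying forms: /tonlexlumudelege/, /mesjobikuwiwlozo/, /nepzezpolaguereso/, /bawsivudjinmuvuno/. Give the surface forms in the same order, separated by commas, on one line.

/tonlexlumudelege/: /e/ is a mid vowel in word-final position, so it raises to [i]. → [tonlexlumudelegi].
/mesjobikuwiwlozo/: /o/ is a mid vowel in word-final position, so it raises to [u]. → [mesjobikuwiwlozu].
/nepzezpolaguereso/: /o/ is a mid vowel in word-final position, so it raises to [u]. → [nepzezpolagueresu].
/bawsivudjinmuvuno/: /o/ is a mid vowel in word-final position, so it raises to [u]. → [bawsivudjinmuvunu].

tonlexlumudelegi, mesjobikuwiwlozu, nepzezpolagueresu, bawsivudjinmuvunu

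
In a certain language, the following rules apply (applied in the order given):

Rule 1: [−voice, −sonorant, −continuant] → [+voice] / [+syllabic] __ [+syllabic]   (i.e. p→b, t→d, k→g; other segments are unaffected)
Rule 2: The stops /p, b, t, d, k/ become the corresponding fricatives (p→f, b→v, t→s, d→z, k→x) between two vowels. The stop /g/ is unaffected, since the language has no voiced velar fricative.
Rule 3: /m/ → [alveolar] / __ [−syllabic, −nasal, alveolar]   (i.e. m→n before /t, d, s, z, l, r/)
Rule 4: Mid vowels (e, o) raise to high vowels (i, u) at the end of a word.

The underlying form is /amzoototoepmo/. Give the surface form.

anzoozozoepmu

Rule 1 (intervocalic voicing): /t/ is a voiceless stop between vowels /o/ and /o/, so it voices to [d]. /t/ is a voiceless stop between vowels /o/ and /o/, so it voices to [d]. /amzoototoepmo/ → amzoododoepmo.
Rule 2 (intervocalic spirantization): /d/ is a stop between vowels /o/ and /o/, so it spirantizes to the fricative [z]. /d/ is a stop between vowels /o/ and /o/, so it spirantizes to the fricative [z]. /amzoododoepmo/ → amzoozozoepmo.
Rule 3 (nasal place assimilation): /m/ precedes the alveolar consonant /z/, so it assimilates in place to [n]. /amzoozozoepmo/ → anzoozozoepmo.
Rule 4 (final vowel raising): /o/ is a mid vowel in word-final position, so it raises to [u]. /anzoozozoepmo/ → anzoozozoepmu.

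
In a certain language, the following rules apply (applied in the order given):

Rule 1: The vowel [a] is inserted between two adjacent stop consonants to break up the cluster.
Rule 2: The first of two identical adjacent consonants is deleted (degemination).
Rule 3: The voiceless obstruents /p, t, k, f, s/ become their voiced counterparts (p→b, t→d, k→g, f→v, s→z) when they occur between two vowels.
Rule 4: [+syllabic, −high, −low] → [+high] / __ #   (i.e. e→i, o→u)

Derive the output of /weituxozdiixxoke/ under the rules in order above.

weiduxozdiixogi

Rule 1 (stop-cluster a-epenthesis): no segment meets the environment; /weituxozdiixxoke/ is unchanged.
Rule 2 (degemination): /xx/ is a geminate; the first /x/ deletes. /weituxozdiixxoke/ → weituxozdiixoke.
Rule 3 (intervocalic voicing): /t/ is a voiceless obstruent between vowels /i/ and /u/, so it voices to [d]. /k/ is a voiceless obstruent between vowels /o/ and /e/, so it voices to [g]. /weituxozdiixoke/ → weiduxozdiixoge.
Rule 4 (final vowel raising): /e/ is a mid vowel in word-final position, so it raises to [i]. /weiduxozdiixoge/ → weiduxozdiixogi.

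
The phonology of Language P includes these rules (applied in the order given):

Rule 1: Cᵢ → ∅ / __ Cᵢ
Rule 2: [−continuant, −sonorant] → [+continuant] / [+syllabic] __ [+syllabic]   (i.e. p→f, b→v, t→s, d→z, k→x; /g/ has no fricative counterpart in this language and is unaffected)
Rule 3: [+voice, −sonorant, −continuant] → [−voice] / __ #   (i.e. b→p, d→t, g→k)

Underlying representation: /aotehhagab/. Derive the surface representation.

Rule 1 (degemination): /hh/ is a geminate; the first /h/ deletes. /aotehhagab/ → aotehagab.
Rule 2 (intervocalic spirantization): /t/ is a stop between vowels /o/ and /e/, so it spirantizes to the fricative [s]. /aotehagab/ → aosehagab.
Rule 3 (final devoicing): /b/ is a voiced stop in word-final position, so it devoices to [p]. /aosehagab/ → aosehagap.

aosehagap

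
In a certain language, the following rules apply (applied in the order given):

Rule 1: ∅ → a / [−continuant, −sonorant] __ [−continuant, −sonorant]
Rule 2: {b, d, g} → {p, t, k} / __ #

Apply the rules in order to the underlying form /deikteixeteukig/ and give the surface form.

deikateixeteukik

Rule 1 (stop-cluster a-epenthesis): /k/ and /t/ form a stop–stop cluster, so [a] is inserted between them. /deikteixeteukig/ → deikateixeteukig.
Rule 2 (final devoicing): /g/ is a voiced stop in word-final position, so it devoices to [k]. /deikateixeteukig/ → deikateixeteukik.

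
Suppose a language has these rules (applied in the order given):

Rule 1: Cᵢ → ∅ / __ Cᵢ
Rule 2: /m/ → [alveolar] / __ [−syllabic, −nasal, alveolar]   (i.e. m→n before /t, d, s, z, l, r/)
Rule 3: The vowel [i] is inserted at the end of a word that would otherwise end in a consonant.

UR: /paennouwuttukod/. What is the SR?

Rule 1 (degemination): /nn/ is a geminate; the first /n/ deletes. /tt/ is a geminate; the first /t/ deletes. /paennouwuttukod/ → paenouwutukod.
Rule 2 (nasal place assimilation): no segment meets the environment; /paenouwutukod/ is unchanged.
Rule 3 (final i-epenthesis): the form ends in the consonant /d/, so [i] is inserted word-finally. /paenouwutukod/ → paenouwutukodi.

paenouwutukodi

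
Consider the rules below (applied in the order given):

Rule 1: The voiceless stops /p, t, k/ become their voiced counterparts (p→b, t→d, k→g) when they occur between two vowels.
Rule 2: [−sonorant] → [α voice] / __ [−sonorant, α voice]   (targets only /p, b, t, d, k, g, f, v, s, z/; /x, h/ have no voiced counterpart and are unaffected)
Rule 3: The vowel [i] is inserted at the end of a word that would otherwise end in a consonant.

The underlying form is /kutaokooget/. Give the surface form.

Rule 1 (intervocalic voicing): /t/ is a voiceless stop between vowels /u/ and /a/, so it voices to [d]. /k/ is a voiceless stop between vowels /o/ and /o/, so it voices to [g]. /kutaokooget/ → kudaogooget.
Rule 2 (regressive voicing assimilation): no segment meets the environment; /kudaogooget/ is unchanged.
Rule 3 (final i-epenthesis): the form ends in the consonant /t/, so [i] is inserted word-finally. /kudaogooget/ → kudaogoogeti.

kudaogoogeti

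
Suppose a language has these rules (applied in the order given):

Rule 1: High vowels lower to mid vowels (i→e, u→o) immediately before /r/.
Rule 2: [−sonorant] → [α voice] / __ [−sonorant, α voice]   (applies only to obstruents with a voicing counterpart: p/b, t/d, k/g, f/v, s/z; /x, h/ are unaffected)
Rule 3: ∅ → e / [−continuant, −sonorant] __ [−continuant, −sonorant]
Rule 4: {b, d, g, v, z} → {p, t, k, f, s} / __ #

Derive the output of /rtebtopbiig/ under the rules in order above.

Rule 1 (pre-rhotic lowering): no segment meets the environment; /rtebtopbiig/ is unchanged.
Rule 2 (regressive voicing assimilation): /b/ precedes the voiceless obstruent /t/, so it devoices to [p] by assimilation. /p/ precedes the voiced obstruent /b/, so it voices to [b] by assimilation. /rtebtopbiig/ → rteptobbiig.
Rule 3 (stop-cluster e-epenthesis): /p/ and /t/ form a stop–stop cluster, so [e] is inserted between them. /b/ and /b/ form a stop–stop cluster, so [e] is inserted between them. /rteptobbiig/ → rtepetobebiig.
Rule 4 (final devoicing): /g/ is a voiced obstruent in word-final position, so it devoices to [k]. /rtepetobebiig/ → rtepetobebiik.

rtepetobebiik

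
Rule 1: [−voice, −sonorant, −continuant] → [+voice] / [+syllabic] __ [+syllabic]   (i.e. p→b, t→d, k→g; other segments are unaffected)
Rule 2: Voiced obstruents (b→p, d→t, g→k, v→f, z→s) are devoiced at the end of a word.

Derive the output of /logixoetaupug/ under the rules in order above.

Rule 1 (intervocalic voicing): /t/ is a voiceless stop between vowels /e/ and /a/, so it voices to [d]. /p/ is a voiceless stop between vowels /u/ and /u/, so it voices to [b]. /logixoetaupug/ → logixoedaubug.
Rule 2 (final devoicing): /g/ is a voiced obstruent in word-final position, so it devoices to [k]. /logixoedaubug/ → logixoedaubuk.

logixoedaubuk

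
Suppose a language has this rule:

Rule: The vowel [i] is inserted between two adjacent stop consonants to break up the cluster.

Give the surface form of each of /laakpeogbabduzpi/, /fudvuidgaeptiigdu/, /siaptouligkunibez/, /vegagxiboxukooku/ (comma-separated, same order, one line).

/laakpeogbabduzpi/: /k/ and /p/ form a stop–stop cluster, so [i] is inserted between them. /g/ and /b/ form a stop–stop cluster, so [i] is inserted between them. /b/ and /d/ form a stop–stop cluster, so [i] is inserted between them. → [laakipeogibabiduzpi].
/fudvuidgaeptiigdu/: /d/ and /g/ form a stop–stop cluster, so [i] is inserted between them. /p/ and /t/ form a stop–stop cluster, so [i] is inserted between them. /g/ and /d/ form a stop–stop cluster, so [i] is inserted between them. → [fudvuidigaepitiigidu].
/siaptouligkunibez/: /p/ and /t/ form a stop–stop cluster, so [i] is inserted between them. /g/ and /k/ form a stop–stop cluster, so [i] is inserted between them. → [siapitouligikunibez].
/vegagxiboxukooku/: the rule's environment is not met; surfaces unchanged as [vegagxiboxukooku].

laakipeogibabiduzpi, fudvuidigaepitiigidu, siapitouligikunibez, vegagxiboxukooku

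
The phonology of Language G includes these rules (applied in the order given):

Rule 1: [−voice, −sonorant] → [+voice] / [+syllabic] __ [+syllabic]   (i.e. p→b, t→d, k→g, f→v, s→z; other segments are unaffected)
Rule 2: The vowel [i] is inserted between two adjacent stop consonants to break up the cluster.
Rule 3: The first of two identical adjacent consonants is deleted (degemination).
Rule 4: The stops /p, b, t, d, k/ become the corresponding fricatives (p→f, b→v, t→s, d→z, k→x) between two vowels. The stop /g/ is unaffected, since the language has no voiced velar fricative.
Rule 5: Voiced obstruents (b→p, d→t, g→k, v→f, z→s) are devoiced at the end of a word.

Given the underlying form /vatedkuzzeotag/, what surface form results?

Rule 1 (intervocalic voicing): /t/ is a voiceless obstruent between vowels /a/ and /e/, so it voices to [d]. /t/ is a voiceless obstruent between vowels /o/ and /a/, so it voices to [d]. /vatedkuzzeotag/ → vadedkuzzeodag.
Rule 2 (stop-cluster i-epenthesis): /d/ and /k/ form a stop–stop cluster, so [i] is inserted between them. /vadedkuzzeodag/ → vadedikuzzeodag.
Rule 3 (degemination): /zz/ is a geminate; the first /z/ deletes. /vadedikuzzeodag/ → vadedikuzeodag.
Rule 4 (intervocalic spirantization): /d/ is a stop between vowels /a/ and /e/, so it spirantizes to the fricative [z]. /d/ is a stop between vowels /e/ and /i/, so it spirantizes to the fricative [z]. /k/ is a stop between vowels /i/ and /u/, so it spirantizes to the fricative [x]. /d/ is a stop between vowels /o/ and /a/, so it spirantizes to the fricative [z]. /vadedikuzeodag/ → vazezixuzeozag.
Rule 5 (final devoicing): /g/ is a voiced obstruent in word-final position, so it devoices to [k]. /vazezixuzeozag/ → vazezixuzeozak.

vazezixuzeozak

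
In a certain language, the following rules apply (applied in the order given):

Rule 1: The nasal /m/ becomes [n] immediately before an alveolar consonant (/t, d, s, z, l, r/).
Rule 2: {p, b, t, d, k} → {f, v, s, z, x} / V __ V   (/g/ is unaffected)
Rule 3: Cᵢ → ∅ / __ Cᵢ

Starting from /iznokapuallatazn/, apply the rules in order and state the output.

Rule 1 (nasal place assimilation): no segment meets the environment; /iznokapuallatazn/ is unchanged.
Rule 2 (intervocalic spirantization): /k/ is a stop between vowels /o/ and /a/, so it spirantizes to the fricative [x]. /p/ is a stop between vowels /a/ and /u/, so it spirantizes to the fricative [f]. /t/ is a stop between vowels /a/ and /a/, so it spirantizes to the fricative [s]. /iznokapuallatazn/ → iznoxafuallasazn.
Rule 3 (degemination): /ll/ is a geminate; the first /l/ deletes. /iznoxafuallasazn/ → iznoxafualasazn.

iznoxafualasazn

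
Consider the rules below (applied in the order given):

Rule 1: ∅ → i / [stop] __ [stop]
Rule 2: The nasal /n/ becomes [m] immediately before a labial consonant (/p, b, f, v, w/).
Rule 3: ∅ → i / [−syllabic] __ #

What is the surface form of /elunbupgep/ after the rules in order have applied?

elumbupigepi

Rule 1 (stop-cluster i-epenthesis): /p/ and /g/ form a stop–stop cluster, so [i] is inserted between them. /elunbupgep/ → elunbupigep.
Rule 2 (nasal place assimilation): /n/ precedes the labial consonant /b/, so it assimilates in place to [m]. /elunbupigep/ → elumbupigep.
Rule 3 (final i-epenthesis): the form ends in the consonant /p/, so [i] is inserted word-finally. /elumbupigep/ → elumbupigepi.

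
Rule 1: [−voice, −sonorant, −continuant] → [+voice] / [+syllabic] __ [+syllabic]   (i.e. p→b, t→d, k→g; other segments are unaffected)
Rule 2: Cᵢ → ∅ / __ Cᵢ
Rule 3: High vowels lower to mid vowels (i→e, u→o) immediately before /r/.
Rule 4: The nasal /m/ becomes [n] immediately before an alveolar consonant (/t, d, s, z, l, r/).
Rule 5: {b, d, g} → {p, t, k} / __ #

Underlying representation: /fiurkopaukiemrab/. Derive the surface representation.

fiorkobaugienrap

Rule 1 (intervocalic voicing): /p/ is a voiceless stop between vowels /o/ and /a/, so it voices to [b]. /k/ is a voiceless stop between vowels /u/ and /i/, so it voices to [g]. /fiurkopaukiemrab/ → fiurkobaugiemrab.
Rule 2 (degemination): no segment meets the environment; /fiurkobaugiemrab/ is unchanged.
Rule 3 (pre-rhotic lowering): /u/ is a high vowel immediately before /r/, so it lowers to [o]. /fiurkobaugiemrab/ → fiorkobaugiemrab.
Rule 4 (nasal place assimilation): /m/ precedes the alveolar consonant /r/, so it assimilates in place to [n]. /fiorkobaugiemrab/ → fiorkobaugienrab.
Rule 5 (final devoicing): /b/ is a voiced stop in word-final position, so it devoices to [p]. /fiorkobaugienrab/ → fiorkobaugienrap.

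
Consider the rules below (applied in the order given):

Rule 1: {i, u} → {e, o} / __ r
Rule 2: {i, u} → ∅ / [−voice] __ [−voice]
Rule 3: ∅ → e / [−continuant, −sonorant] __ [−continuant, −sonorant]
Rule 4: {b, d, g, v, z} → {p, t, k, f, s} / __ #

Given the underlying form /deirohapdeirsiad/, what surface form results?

Rule 1 (pre-rhotic lowering): /i/ is a high vowel immediately before /r/, so it lowers to [e]. /i/ is a high vowel immediately before /r/, so it lowers to [e]. /deirohapdeirsiad/ → deerohapdeersiad.
Rule 2 (high vowel syncope): no segment meets the environment; /deerohapdeersiad/ is unchanged.
Rule 3 (stop-cluster e-epenthesis): /p/ and /d/ form a stop–stop cluster, so [e] is inserted between them. /deerohapdeersiad/ → deerohapedeersiad.
Rule 4 (final devoicing): /d/ is a voiced obstruent in word-final position, so it devoices to [t]. /deerohapedeersiad/ → deerohapedeersiat.

deerohapedeersiat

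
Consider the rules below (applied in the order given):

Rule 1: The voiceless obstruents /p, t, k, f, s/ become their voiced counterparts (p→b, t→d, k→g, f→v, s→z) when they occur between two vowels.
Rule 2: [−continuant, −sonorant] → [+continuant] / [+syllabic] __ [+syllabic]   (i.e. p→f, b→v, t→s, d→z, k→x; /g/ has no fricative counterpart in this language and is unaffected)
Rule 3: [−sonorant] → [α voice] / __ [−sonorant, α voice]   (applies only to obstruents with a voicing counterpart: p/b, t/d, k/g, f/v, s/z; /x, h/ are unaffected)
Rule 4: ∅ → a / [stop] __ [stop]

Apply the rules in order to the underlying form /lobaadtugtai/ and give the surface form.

lovaatatukatai

Rule 1 (intervocalic voicing): no segment meets the environment; /lobaadtugtai/ is unchanged.
Rule 2 (intervocalic spirantization): /b/ is a stop between vowels /o/ and /a/, so it spirantizes to the fricative [v]. /lobaadtugtai/ → lovaadtugtai.
Rule 3 (regressive voicing assimilation): /d/ precedes the voiceless obstruent /t/, so it devoices to [t] by assimilation. /g/ precedes the voiceless obstruent /t/, so it devoices to [k] by assimilation. /lovaadtugtai/ → lovaattuktai.
Rule 4 (stop-cluster a-epenthesis): /t/ and /t/ form a stop–stop cluster, so [a] is inserted between them. /k/ and /t/ form a stop–stop cluster, so [a] is inserted between them. /lovaattuktai/ → lovaatatukatai.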